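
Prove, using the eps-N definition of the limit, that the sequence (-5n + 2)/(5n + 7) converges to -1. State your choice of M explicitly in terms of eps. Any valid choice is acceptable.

Fix eps > 0. For n ≥ 1, |(-5n + 2)/(5n + 7) + 1| = |45|/(5(5n + 7)) = 45/(5(5n + 7)).
Since 5n + 7 ≥ 5n for n ≥ 1, this is ≤ 45/(5·5n) = (9/5)/n.
So |(-5n + 2)/(5n + 7) + 1| < eps whenever n > (9/5)/eps.
Take M = (9/5)/eps. If n > M then |(-5n + 2)/(5n + 7) + 1| ≤ (9/5)/n < eps.

M = (9/5)/eps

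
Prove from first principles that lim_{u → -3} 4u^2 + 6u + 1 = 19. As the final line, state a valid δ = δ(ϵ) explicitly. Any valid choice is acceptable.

δ = min(2, ϵ/26)

Suppose ϵ > 0. We want δ > 0 such that 0 < |u + 3| < δ implies |(4u^2 + 6u + 1) − 19| < ϵ.
(4u^2 + 6u + 1) − 19 = 4u^2 + 6u - 18 = (u + 3)(4u - 6).
So |(4u^2 + 6u + 1) − 19| = |u + 3|·|4u - 6|.
Require δ ≤ 2. Then |u + 3| < 2 gives |u| < 5, and by the triangle inequality |4u - 6| ≤ 4·5 + 6 = 26.
Hence |(4u^2 + 6u + 1) − 19| ≤ 26|u + 3| < ϵ provided |u + 3| < ϵ/26.
Take δ = min(2, ϵ/26). Then 0 < |u + 3| < δ gives both |u + 3| < 2 and |u + 3| < ϵ/26, so |(4u^2 + 6u + 1) − 19| < ϵ.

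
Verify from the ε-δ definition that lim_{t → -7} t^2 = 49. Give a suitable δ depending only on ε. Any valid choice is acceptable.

Let ε > 0 be given. We seek δ > 0 with 0 < |t + 7| < δ ⇒ |t^2 − 49| < ε.
Factor: t^2 − 49 = (t + 7)(t - 7), so |t^2 − 49| = |t + 7|·|t - 7|.
Impose δ ≤ 1 so that |t| < 8; then |t - 7| ≤ 15.
Hence |t^2 − 49| ≤ 15|t + 7|, which is < ε once |t + 7| < ε/15.
Take δ = min(1, ε/15). If 0 < |t + 7| < δ then both bounds hold and |t^2 − 49| ≤ 15|t + 7| < 15·(ε/15) = ε.

δ = min(1, ε/15)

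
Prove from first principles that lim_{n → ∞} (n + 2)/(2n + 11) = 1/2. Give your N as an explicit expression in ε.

N = (7/4)/ε

Suppose ε > 0. For n ≥ 1, |(n + 2)/(2n + 11) − (1/2)| = |-7|/(2(2n + 11)) = 7/(2(2n + 11)).
Since 2n + 11 ≥ 2n for n ≥ 1, this is ≤ 7/(2·2n) = (7/4)/n.
So |(n + 2)/(2n + 11) − (1/2)| < ε whenever n > (7/4)/ε.
Take N = (7/4)/ε. If n > N then |(n + 2)/(2n + 11) − (1/2)| ≤ (7/4)/n < ε.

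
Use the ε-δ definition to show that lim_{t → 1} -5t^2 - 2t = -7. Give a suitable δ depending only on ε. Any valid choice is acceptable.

δ = min(1, ε/17)

Let ε > 0. We want δ > 0 such that 0 < |t − 1| < δ implies |(-5t^2 - 2t) + 7| < ε.
(-5t^2 - 2t) + 7 = -5t^2 - 2t + 7 = (t − 1)(-5t - 7).
So |(-5t^2 - 2t) + 7| = |t − 1|·|-5t - 7|.
Assume first that |t − 1| < 1, so |t| < 2. Then |-5t - 7| ≤ 5·2 + 7 = 17.
Hence |(-5t^2 - 2t) + 7| ≤ 17|t − 1| < ε provided |t − 1| < ε/17.
Take δ = min(1, ε/17). Then 0 < |t − 1| < δ gives both |t − 1| < 1 and |t − 1| < ε/17, so |(-5t^2 - 2t) + 7| < ε.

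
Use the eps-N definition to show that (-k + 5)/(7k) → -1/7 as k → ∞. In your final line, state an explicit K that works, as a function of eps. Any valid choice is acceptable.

K = (5/7)/eps

Let eps > 0 be given. For k ≥ 1, |(-k + 5)/(7k) + 1/7| = |35|/(7(7k)) = 35/(7(7k)).
Since 7k ≥ 7k for k ≥ 1, this is ≤ 35/(7·7k) = (5/7)/k.
So |(-k + 5)/(7k) + 1/7| < eps whenever k > (5/7)/eps.
Take K = (5/7)/eps. If k > K then |(-k + 5)/(7k) + 1/7| ≤ (5/7)/k < eps.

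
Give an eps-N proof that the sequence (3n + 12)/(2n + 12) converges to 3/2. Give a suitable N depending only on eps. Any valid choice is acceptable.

N = 3/eps

Fix eps > 0. For n ≥ 1, |(3n + 12)/(2n + 12) − (3/2)| = |-12|/(2(2n + 12)) = 12/(2(2n + 12)).
Since 2n + 12 ≥ 2n for n ≥ 1, this is ≤ 12/(2·2n) = 3/n.
So |(3n + 12)/(2n + 12) − (3/2)| < eps whenever n > 3/eps.
Take N = 3/eps. If n > N then |(3n + 12)/(2n + 12) − (3/2)| ≤ 3/n < eps.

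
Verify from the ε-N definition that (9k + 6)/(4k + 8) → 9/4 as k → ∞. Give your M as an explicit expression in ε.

Fix ε > 0. For k ≥ 1, |(9k + 6)/(4k + 8) − (9/4)| = |-48|/(4(4k + 8)) = 48/(4(4k + 8)).
Since 4k + 8 ≥ 4k for k ≥ 1, this is ≤ 48/(4·4k) = 3/k.
So |(9k + 6)/(4k + 8) − (9/4)| < ε whenever k > 3/ε.
Take M = 3/ε. If k > M then |(9k + 6)/(4k + 8) − (9/4)| ≤ 3/k < ε.

M = 3/ε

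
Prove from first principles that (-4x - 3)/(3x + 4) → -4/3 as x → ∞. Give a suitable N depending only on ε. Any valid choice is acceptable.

Let ε > 0. We seek N > 0 such that x > N implies |(-4x - 3)/(3x + 4) + 4/3| < ε.
(-4x - 3)/(3x + 4) + 4/3 = (3(-4x - 3) − (-4)(3x + 4)) / (3(3x + 4)) = 7/(3(3x + 4)).
For x > 0 we have 3x + 4 > 3x, so |(-4x - 3)/(3x + 4) + 4/3| = 7/(3(3x + 4)) < 7/(3·3x) = (7/9)/x.
Thus |(-4x - 3)/(3x + 4) + 4/3| < ε whenever x > (7/9)/ε.
Take N = (7/9)/ε. If x > N then |(-4x - 3)/(3x + 4) + 4/3| < (7/9)/x < ε.

N = (7/9)/ε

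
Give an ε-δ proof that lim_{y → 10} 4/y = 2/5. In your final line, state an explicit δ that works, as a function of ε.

δ = min(5, (25/2)ε)

Suppose ε > 0. We seek δ > 0 such that 0 < |y − 10| < δ implies |4/y − (2/5)| < ε.
|4/y − (2/5)| = 4·|10 − y|/(10·|y|) = 4|y − 10|/(10|y|).
Require δ ≤ 5 so that |y| > 10 − 5 = 5, hence 10|y| > 50.
Then |4/y − (2/5)| < 4|y − 10|/50, which is < ε when |y − 10| < (25/2)ε.
Take δ = min(5, (25/2)ε). Then 0 < |y − 10| < δ gives both |y − 10| < 5 and |y − 10| < (25/2)ε, so |4/y − (2/5)| < ε.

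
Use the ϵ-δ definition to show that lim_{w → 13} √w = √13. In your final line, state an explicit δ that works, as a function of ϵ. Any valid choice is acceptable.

δ = min(13, √13·ϵ)

Let ϵ > 0 be given. We want δ > 0 such that 0 < |w − 13| < δ implies |√w − √13| < ϵ.
Rationalise: √w − √13 = (w − 13)/(√w + √13), so |√w − √13| = |w − 13|/(√w + √13).
Restrict δ ≤ 13 so that |w − 13| < 13 forces w > 0, and then √w + √13 > √13.
Hence |√w − √13| < |w − 13|/√13, which is < ϵ once |w − 13| < √13·ϵ.
Take δ = min(13, √13·ϵ). If 0 < |w − 13| < δ then w > 0 and |√w − √13| < |w − 13|/√13 < ϵ.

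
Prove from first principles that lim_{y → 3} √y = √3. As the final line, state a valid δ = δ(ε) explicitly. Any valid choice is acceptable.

Let ε > 0 be given. We want δ > 0 such that 0 < |y − 3| < δ implies |√y − √3| < ε.
Multiplying by the conjugate, |√y − √3| = |y − 3|/(√y + √3).
Restrict δ ≤ 3 so that |y − 3| < 3 forces y > 0, and then √y + √3 > √3.
Hence |√y − √3| < |y − 3|/√3, which is < ε once |y − 3| < √3·ε.
Take δ = min(3, √3·ε). If 0 < |y − 3| < δ then y > 0 and |√y − √3| < |y − 3|/√3 < ε.

δ = min(3, √3·ε)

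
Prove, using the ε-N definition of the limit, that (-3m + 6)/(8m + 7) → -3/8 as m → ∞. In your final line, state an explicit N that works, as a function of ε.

N = (69/64)/ε

Let ε > 0 be given. For m ≥ 1, |(-3m + 6)/(8m + 7) + 3/8| = |69|/(8(8m + 7)) = 69/(8(8m + 7)).
Since 8m + 7 ≥ 8m for m ≥ 1, this is ≤ 69/(8·8m) = (69/64)/m.
So |(-3m + 6)/(8m + 7) + 3/8| < ε whenever m > (69/64)/ε.
Take N = (69/64)/ε. If m > N then |(-3m + 6)/(8m + 7) + 3/8| ≤ (69/64)/m < ε.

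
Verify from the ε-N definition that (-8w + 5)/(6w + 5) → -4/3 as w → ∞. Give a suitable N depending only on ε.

Let ε > 0 be given. We seek N > 0 such that w > N implies |(-8w + 5)/(6w + 5) + 4/3| < ε.
(-8w + 5)/(6w + 5) + 4/3 = (6(-8w + 5) − (-8)(6w + 5)) / (6(6w + 5)) = 70/(6(6w + 5)).
For w > 0 we have 6w + 5 > 6w, so |(-8w + 5)/(6w + 5) + 4/3| = 70/(6(6w + 5)) < 70/(6·6w) = (35/18)/w.
Thus |(-8w + 5)/(6w + 5) + 4/3| < ε whenever w > (35/18)/ε.
Take N = (35/18)/ε. If w > N then |(-8w + 5)/(6w + 5) + 4/3| < (35/18)/w < ε.

N = (35/18)/ε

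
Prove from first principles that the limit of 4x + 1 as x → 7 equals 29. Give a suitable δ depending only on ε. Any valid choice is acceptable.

δ = ε/4

Let ε > 0 be given. We need δ > 0 so that 0 < |x − 7| < δ implies |(4x + 1) − 29| < ε.
Since (4x + 1) − 29 = 4(x − 7), we have |(4x + 1) − 29| = 4|x − 7|.
Thus it suffices that |x − 7| < ε/4.
Take δ = ε/4. If 0 < |x − 7| < δ then |(4x + 1) − 29| = 4|x − 7| < 4·(ε/4) = ε.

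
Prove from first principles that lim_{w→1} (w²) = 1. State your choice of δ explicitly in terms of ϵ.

δ = min(1, ϵ/3)

Let ϵ > 0 be given. We seek δ > 0 with 0 < |w − 1| < δ ⇒ |w² − 1| < ϵ.
Factor: w² − 1 = (w − 1)(w + 1), so |w² − 1| = |w − 1|·|w + 1|.
Impose δ ≤ 1 so that |w| < 2; then |w + 1| ≤ 3.
Hence |w² − 1| ≤ 3|w − 1|, which is < ϵ once |w − 1| < ϵ/3.
Take δ = min(1, ϵ/3). If 0 < |w − 1| < δ then both bounds hold and |w² − 1| ≤ 3|w − 1| < 3·(ϵ/3) = ϵ.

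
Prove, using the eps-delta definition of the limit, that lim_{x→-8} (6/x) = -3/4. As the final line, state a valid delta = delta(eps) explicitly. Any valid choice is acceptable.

delta = min(4, (16/3)eps)

Fix eps > 0. We seek delta > 0 such that 0 < |x + 8| < delta implies |6/x + 3/4| < eps.
|6/x + 3/4| = 6·|-8 − x|/(8·|x|) = 6|x + 8|/(8|x|).
Require delta ≤ 4 so that |x| > 8 − 4 = 4, hence 8|x| > 32.
Then |6/x + 3/4| < 6|x + 8|/32, which is < eps when |x + 8| < (16/3)eps.
Take delta = min(4, (16/3)eps). Then 0 < |x + 8| < delta gives both |x + 8| < 4 and |x + 8| < (16/3)eps, so |6/x + 3/4| < eps.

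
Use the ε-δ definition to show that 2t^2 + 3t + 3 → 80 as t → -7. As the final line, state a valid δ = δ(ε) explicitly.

Suppose ε > 0. We want δ > 0 such that 0 < |t + 7| < δ implies |(2t^2 + 3t + 3) − 80| < ε.
(2t^2 + 3t + 3) − 80 = 2t^2 + 3t - 77 = (t + 7)(2t - 11).
So |(2t^2 + 3t + 3) − 80| = |t + 7|·|2t - 11|.
Assume first that |t + 7| < 1, so |t| < 8. Then |2t - 11| ≤ 2·8 + 11 = 27.
Hence |(2t^2 + 3t + 3) − 80| ≤ 27|t + 7| < ε provided |t + 7| < ε/27.
Take δ = min(1, ε/27). Then 0 < |t + 7| < δ gives both |t + 7| < 1 and |t + 7| < ε/27, so |(2t^2 + 3t + 3) − 80| < ε.

δ = min(1, ε/27)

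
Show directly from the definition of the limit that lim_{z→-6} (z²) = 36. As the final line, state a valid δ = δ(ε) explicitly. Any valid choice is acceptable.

Let ε > 0 be given. We seek δ > 0 with 0 < |z + 6| < δ ⇒ |z² − 36| < ε.
Factor: z² − 36 = (z + 6)(z - 6), so |z² − 36| = |z + 6|·|z - 6|.
Impose δ ≤ 1 so that |z| < 7; then |z - 6| ≤ 13.
Hence |z² − 36| ≤ 13|z + 6|, which is < ε once |z + 6| < ε/13.
Take δ = min(1, ε/13). If 0 < |z + 6| < δ then both bounds hold and |z² − 36| ≤ 13|z + 6| < 13·(ε/13) = ε.

δ = min(1, ε/13)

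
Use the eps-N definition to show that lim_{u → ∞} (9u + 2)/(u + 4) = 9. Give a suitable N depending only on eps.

N = 34/eps

Let eps > 0 be given. We seek N > 0 such that u > N implies |(9u + 2)/(u + 4) − 9| < eps.
(9u + 2)/(u + 4) − 9 = ((9u + 2) − 9(u + 4)) / ((u + 4)) = -34/((u + 4)).
For u > 0 we have u + 4 > u, so |(9u + 2)/(u + 4) − 9| = 34/((u + 4)) < 34/(u) = 34/u.
Thus |(9u + 2)/(u + 4) − 9| < eps whenever u > 34/eps.
Take N = 34/eps. If u > N then |(9u + 2)/(u + 4) − 9| < 34/u < eps.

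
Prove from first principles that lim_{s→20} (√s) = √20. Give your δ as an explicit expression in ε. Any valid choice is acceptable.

δ = min(20, √20·ε)

Suppose ε > 0. We want δ > 0 such that 0 < |s − 20| < δ implies |√s − √20| < ε.
Rationalise: √s − √20 = (s − 20)/(√s + √20), so |√s − √20| = |s − 20|/(√s + √20).
Restrict δ ≤ 20 so that |s − 20| < 20 forces s > 0, and then √s + √20 > √20.
Hence |√s − √20| < |s − 20|/√20, which is < ε once |s − 20| < √20·ε.
Take δ = min(20, √20·ε). If 0 < |s − 20| < δ then s > 0 and |√s − √20| < |s − 20|/√20 < ε.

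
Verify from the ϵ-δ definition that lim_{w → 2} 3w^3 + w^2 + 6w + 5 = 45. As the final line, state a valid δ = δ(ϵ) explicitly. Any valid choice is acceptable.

δ = min(1, ϵ/68)

Fix ϵ > 0. We want δ > 0 such that 0 < |w − 2| < δ implies |(3w^3 + w^2 + 6w + 5) − 45| < ϵ.
(3w^3 + w^2 + 6w + 5) − 45 = 3w^3 + w^2 + 6w - 40 = (w − 2)(3w^2 + 7w + 20).
So |(3w^3 + w^2 + 6w + 5) − 45| = |w − 2|·|3w^2 + 7w + 20|.
Require δ ≤ 1. Then |w − 2| < 1 gives |w| < 3, and by the triangle inequality |3w^2 + 7w + 20| ≤ 3·3^2 + 7·3 + 20 = 68.
Hence |(3w^3 + w^2 + 6w + 5) − 45| ≤ 68|w − 2| < ϵ provided |w − 2| < ϵ/68.
Choosing δ = min(1, ϵ/68) ensures both conditions, hence |(3w^3 + w^2 + 6w + 5) − 45| < ϵ.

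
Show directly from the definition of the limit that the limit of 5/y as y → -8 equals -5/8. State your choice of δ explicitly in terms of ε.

Suppose ε > 0. We seek δ > 0 such that 0 < |y + 8| < δ implies |5/y + 5/8| < ε.
|5/y + 5/8| = 5·|-8 − y|/(8·|y|) = 5|y + 8|/(8|y|).
Require δ ≤ 4 so that |y| > 8 − 4 = 4, hence 8|y| > 32.
Then |5/y + 5/8| < 5|y + 8|/32, which is < ε when |y + 8| < (32/5)ε.
Take δ = min(4, (32/5)ε). Then 0 < |y + 8| < δ gives both |y + 8| < 4 and |y + 8| < (32/5)ε, so |5/y + 5/8| < ε.

δ = min(4, (32/5)ε)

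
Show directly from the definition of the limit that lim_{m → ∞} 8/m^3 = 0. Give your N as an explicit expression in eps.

Let eps > 0 be given. For m ≥ 1, |8/m^3 − 0| = 8/m^3.
8/m^3 < eps ⇔ m^3 > 8/eps ⇔ m > (8/eps)^{1/3}.
Take N = (8/eps)^{1/3}. Then m > N implies 8/m^3 < eps.

N = (8/eps)^{1/3}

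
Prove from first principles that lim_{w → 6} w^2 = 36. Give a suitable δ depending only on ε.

Suppose ε > 0. We seek δ > 0 with 0 < |w − 6| < δ ⇒ |w^2 − 36| < ε.
Factor: w^2 − 36 = (w − 6)(w + 6), so |w^2 − 36| = |w − 6|·|w + 6|.
Restrict δ ≤ 2. Then |w − 6| < 2 gives |w| < 8, so by the triangle inequality |w + 6| ≤ 8 + 6 = 14.
Hence |w^2 − 36| ≤ 14|w − 6|, which is < ε once |w − 6| < ε/14.
Take δ = min(2, ε/14). If 0 < |w − 6| < δ then both bounds hold and |w^2 − 36| ≤ 14|w − 6| < 14·(ε/14) = ε.

δ = min(2, ε/14)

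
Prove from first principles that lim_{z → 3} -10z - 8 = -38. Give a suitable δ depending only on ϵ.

δ = ϵ/10

Fix ϵ > 0. We need δ > 0 so that 0 < |z − 3| < δ implies |(-10z - 8) + 38| < ϵ.
Since (-10z - 8) + 38 = -10(z − 3), we have |(-10z - 8) + 38| = 10|z − 3|.
Thus it suffices that |z − 3| < ϵ/10.
Choosing δ = ϵ/10 gives |(-10z - 8) + 38| = 10|z − 3| < ϵ whenever |z − 3| < δ.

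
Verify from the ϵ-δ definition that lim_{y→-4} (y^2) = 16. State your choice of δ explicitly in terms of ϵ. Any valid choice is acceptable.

Let ϵ > 0. We seek δ > 0 with 0 < |y + 4| < δ ⇒ |y^2 − 16| < ϵ.
Factor: y^2 − 16 = (y + 4)(y - 4), so |y^2 − 16| = |y + 4|·|y - 4|.
Restrict δ ≤ 1. Then |y + 4| < 1 gives |y| < 5, so by the triangle inequality |y - 4| ≤ 5 + 4 = 9.
Hence |y^2 − 16| ≤ 9|y + 4|, which is < ϵ once |y + 4| < ϵ/9.
Take δ = min(1, ϵ/9). If 0 < |y + 4| < δ then both bounds hold and |y^2 − 16| ≤ 9|y + 4| < 9·(ϵ/9) = ϵ.

δ = min(1, ϵ/9)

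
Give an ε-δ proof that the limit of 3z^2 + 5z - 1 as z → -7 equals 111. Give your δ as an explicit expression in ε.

δ = min(1, ε/40)

Let ε > 0. We want δ > 0 such that 0 < |z + 7| < δ implies |(3z^2 + 5z - 1) − 111| < ε.
(3z^2 + 5z - 1) − 111 = 3z^2 + 5z - 112 = (z + 7)(3z - 16).
So |(3z^2 + 5z - 1) − 111| = |z + 7|·|3z - 16|.
Assume first that |z + 7| < 1, so |z| < 8. Then |3z - 16| ≤ 3·8 + 16 = 40.
Hence |(3z^2 + 5z - 1) − 111| ≤ 40|z + 7| < ε provided |z + 7| < ε/40.
Choosing δ = min(1, ε/40) ensures both conditions, hence |(3z^2 + 5z - 1) − 111| < ε.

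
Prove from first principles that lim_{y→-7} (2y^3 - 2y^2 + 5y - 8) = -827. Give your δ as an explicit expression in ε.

δ = min(1, ε/373)

Fix ε > 0. We want δ > 0 such that 0 < |y + 7| < δ implies |(2y^3 - 2y^2 + 5y - 8) + 827| < ε.
(2y^3 - 2y^2 + 5y - 8) + 827 = 2y^3 - 2y^2 + 5y + 819 = (y + 7)(2y^2 - 16y + 117).
So |(2y^3 - 2y^2 + 5y - 8) + 827| = |y + 7|·|2y^2 - 16y + 117|.
Assume first that |y + 7| < 1, so |y| < 8. Then |2y^2 - 16y + 117| ≤ 2·8^2 + 16·8 + 117 = 373.
Hence |(2y^3 - 2y^2 + 5y - 8) + 827| ≤ 373|y + 7| < ε provided |y + 7| < ε/373.
Choosing δ = min(1, ε/373) ensures both conditions, hence |(2y^3 - 2y^2 + 5y - 8) + 827| < ε.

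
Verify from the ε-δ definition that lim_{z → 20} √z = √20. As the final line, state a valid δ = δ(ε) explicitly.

Let ε > 0 be given. We want δ > 0 such that 0 < |z − 20| < δ implies |√z − √20| < ε.
Multiplying by the conjugate, |√z − √20| = |z − 20|/(√z + √20).
Restrict δ ≤ 20 so that |z − 20| < 20 forces z > 0, and then √z + √20 > √20.
Hence |√z − √20| < |z − 20|/√20, which is < ε once |z − 20| < √20·ε.
Take δ = min(20, √20·ε). If 0 < |z − 20| < δ then z > 0 and |√z − √20| < |z − 20|/√20 < ε.

δ = min(20, √20·ε)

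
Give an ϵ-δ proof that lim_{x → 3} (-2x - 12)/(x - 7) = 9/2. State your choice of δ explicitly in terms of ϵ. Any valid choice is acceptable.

δ = min(2, (4/13)ϵ)

Suppose ϵ > 0. We want δ > 0 with 0 < |x − 3| < δ ⇒ |(-2x - 12)/(x - 7) − (9/2)| < ϵ.
Combining over a common denominator, (-2x - 12)/(x - 7) − (9/2) = [(-2x - 12)·(-4) − (-18)·(x - 7)] / [(-4)·(x - 7)] = 26(x − 3) / ((-4)(x - 7)).
So |(-2x - 12)/(x - 7) − (9/2)| = 26|x − 3| / (4·|x − 7|).
Restrict δ ≤ 2. Then |x − 3| < 2 gives |x − 7| = |(x − 3) + (-4)| ≥ 4 − 2 = 2.
Hence |(-2x - 12)/(x - 7) − (9/2)| < 26|x − 3|/(4·2) = (13/4)|x − 3|, which is < ϵ once |x − 3| < (4/13)ϵ.
Take δ = min(2, (4/13)ϵ). Then 0 < |x − 3| < δ forces both bounds, so |(-2x - 12)/(x - 7) − (9/2)| < ϵ.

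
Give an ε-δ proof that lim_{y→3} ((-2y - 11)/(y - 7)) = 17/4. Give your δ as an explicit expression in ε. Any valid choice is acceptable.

δ = min(2, (8/25)ε)

Let ε > 0. We want δ > 0 with 0 < |y − 3| < δ ⇒ |(-2y - 11)/(y - 7) − (17/4)| < ε.
Combining over a common denominator, (-2y - 11)/(y - 7) − (17/4) = [(-2y - 11)·(-4) − (-17)·(y - 7)] / [(-4)·(y - 7)] = 25(y − 3) / ((-4)(y - 7)).
So |(-2y - 11)/(y - 7) − (17/4)| = 25|y − 3| / (4·|y − 7|).
Require δ ≤ 2, so |y − 7| ≥ |-4| − |y − 3| > 4 − 2 = 2.
Hence |(-2y - 11)/(y - 7) − (17/4)| < 25|y − 3|/(4·2) = (25/8)|y − 3|, which is < ε once |y − 3| < (8/25)ε.
Take δ = min(2, (8/25)ε). Then 0 < |y − 3| < δ forces both bounds, so |(-2y - 11)/(y - 7) − (17/4)| < ε.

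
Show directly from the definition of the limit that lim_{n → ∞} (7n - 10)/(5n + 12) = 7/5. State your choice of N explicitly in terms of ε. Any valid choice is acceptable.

N = (134/25)/ε

Suppose ε > 0. For n ≥ 1, |(7n - 10)/(5n + 12) − (7/5)| = |-134|/(5(5n + 12)) = 134/(5(5n + 12)).
Since 5n + 12 ≥ 5n for n ≥ 1, this is ≤ 134/(5·5n) = (134/25)/n.
So |(7n - 10)/(5n + 12) − (7/5)| < ε whenever n > (134/25)/ε.
Take N = (134/25)/ε. If n > N then |(7n - 10)/(5n + 12) − (7/5)| ≤ (134/25)/n < ε.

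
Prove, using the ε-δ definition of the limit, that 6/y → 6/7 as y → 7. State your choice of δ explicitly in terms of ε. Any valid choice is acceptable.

δ = min(7/2, (49/12)ε)

Suppose ε > 0. We seek δ > 0 such that 0 < |y − 7| < δ implies |6/y − (6/7)| < ε.
|6/y − (6/7)| = 6·|7 − y|/(7·|y|) = 6|y − 7|/(7|y|).
Restrict δ ≤ 7/2. Then |y − 7| < 7/2 gives |y| > 7/2, so 7|y| > 49/2.
Then |6/y − (6/7)| < 6|y − 7|/(49/2), which is < ε when |y − 7| < (49/12)ε.
Take δ = min(7/2, (49/12)ε). Then 0 < |y − 7| < δ gives both |y − 7| < 7/2 and |y − 7| < (49/12)ε, so |6/y − (6/7)| < ε.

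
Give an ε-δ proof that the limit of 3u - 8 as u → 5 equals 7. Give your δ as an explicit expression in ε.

Let ε > 0. We need δ > 0 so that 0 < |u − 5| < δ implies |(3u - 8) − 7| < ε.
|(3u - 8) − 7| = |3u - 15| = 3|u − 5|.
Thus it suffices that |u − 5| < ε/3.
Choosing δ = ε/3 gives |(3u - 8) − 7| = 3|u − 5| < ε whenever |u − 5| < δ.

δ = ε/3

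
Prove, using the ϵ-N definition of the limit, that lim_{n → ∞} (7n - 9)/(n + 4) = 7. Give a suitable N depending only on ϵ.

Suppose ϵ > 0. For n ≥ 1, |(7n - 9)/(n + 4) − 7| = |-37|/((n + 4)) = 37/((n + 4)).
Since n + 4 ≥ n for n ≥ 1, this is ≤ 37/(n) = 37/n.
So |(7n - 9)/(n + 4) − 7| < ϵ whenever n > 37/ϵ.
Take N = 37/ϵ. If n > N then |(7n - 9)/(n + 4) − 7| ≤ 37/n < ϵ.

N = 37/ϵ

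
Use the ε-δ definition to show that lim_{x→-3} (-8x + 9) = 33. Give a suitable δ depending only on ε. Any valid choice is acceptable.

δ = ε/8

Fix ε > 0. We need δ > 0 so that 0 < |x + 3| < δ implies |(-8x + 9) − 33| < ε.
|(-8x + 9) − 33| = |-8x - 24| = 8|x + 3|.
So 8|x + 3| < ε exactly when |x + 3| < ε/8.
Choosing δ = ε/8 gives |(-8x + 9) − 33| = 8|x + 3| < ε whenever |x + 3| < δ.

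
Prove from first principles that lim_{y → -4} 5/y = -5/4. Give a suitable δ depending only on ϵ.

Fix ϵ > 0. We seek δ > 0 such that 0 < |y + 4| < δ implies |5/y + 5/4| < ϵ.
|5/y + 5/4| = 5·|-4 − y|/(4·|y|) = 5|y + 4|/(4|y|).
Restrict δ ≤ 2. Then |y + 4| < 2 gives |y| > 2, so 4|y| > 8.
Then |5/y + 5/4| < 5|y + 4|/8, which is < ϵ when |y + 4| < (8/5)ϵ.
Take δ = min(2, (8/5)ϵ). Then 0 < |y + 4| < δ gives both |y + 4| < 2 and |y + 4| < (8/5)ϵ, so |5/y + 5/4| < ϵ.

δ = min(2, (8/5)ϵ)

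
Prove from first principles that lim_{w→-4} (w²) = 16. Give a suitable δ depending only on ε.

Suppose ε > 0. We seek δ > 0 with 0 < |w + 4| < δ ⇒ |w² − 16| < ε.
Factor: w² − 16 = (w + 4)(w - 4), so |w² − 16| = |w + 4|·|w - 4|.
Restrict δ ≤ 1. Then |w + 4| < 1 gives |w| < 5, so by the triangle inequality |w - 4| ≤ 5 + 4 = 9.
Hence |w² − 16| ≤ 9|w + 4|, which is < ε once |w + 4| < ε/9.
Take δ = min(1, ε/9). If 0 < |w + 4| < δ then both bounds hold and |w² − 16| ≤ 9|w + 4| < 9·(ε/9) = ε.

δ = min(1, ε/9)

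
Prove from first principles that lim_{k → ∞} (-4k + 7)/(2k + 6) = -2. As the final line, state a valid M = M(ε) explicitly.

Let ε > 0. For k ≥ 1, |(-4k + 7)/(2k + 6) + 2| = |38|/(2(2k + 6)) = 38/(2(2k + 6)).
Since 2k + 6 ≥ 2k for k ≥ 1, this is ≤ 38/(2·2k) = (19/2)/k.
So |(-4k + 7)/(2k + 6) + 2| < ε whenever k > (19/2)/ε.
Take M = (19/2)/ε. If k > M then |(-4k + 7)/(2k + 6) + 2| ≤ (19/2)/k < ε.

M = (19/2)/ε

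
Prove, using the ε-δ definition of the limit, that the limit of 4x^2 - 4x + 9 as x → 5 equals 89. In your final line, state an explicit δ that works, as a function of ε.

δ = min(1, ε/40)

Fix ε > 0. We want δ > 0 such that 0 < |x − 5| < δ implies |(4x^2 - 4x + 9) − 89| < ε.
(4x^2 - 4x + 9) − 89 = 4x^2 - 4x - 80 = (x − 5)(4x + 16).
So |(4x^2 - 4x + 9) − 89| = |x − 5|·|4x + 16|.
Assume first that |x − 5| < 1, so |x| < 6. Then |4x + 16| ≤ 4·6 + 16 = 40.
Hence |(4x^2 - 4x + 9) − 89| ≤ 40|x − 5| < ε provided |x − 5| < ε/40.
Take δ = min(1, ε/40). Then 0 < |x − 5| < δ gives both |x − 5| < 1 and |x − 5| < ε/40, so |(4x^2 - 4x + 9) − 89| < ε.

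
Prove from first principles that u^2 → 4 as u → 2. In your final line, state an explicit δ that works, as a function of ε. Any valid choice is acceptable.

δ = min(1, ε/5)

Let ε > 0. We seek δ > 0 with 0 < |u − 2| < δ ⇒ |u^2 − 4| < ε.
Factor: u^2 − 4 = (u − 2)(u + 2), so |u^2 − 4| = |u − 2|·|u + 2|.
Impose δ ≤ 1 so that |u| < 3; then |u + 2| ≤ 5.
Hence |u^2 − 4| ≤ 5|u − 2|, which is < ε once |u − 2| < ε/5.
Take δ = min(1, ε/5). If 0 < |u − 2| < δ then both bounds hold and |u^2 − 4| ≤ 5|u − 2| < 5·(ε/5) = ε.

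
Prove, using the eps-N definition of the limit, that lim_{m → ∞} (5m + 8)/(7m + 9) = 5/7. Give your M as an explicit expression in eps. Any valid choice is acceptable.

Fix eps > 0. For m ≥ 1, |(5m + 8)/(7m + 9) − (5/7)| = |11|/(7(7m + 9)) = 11/(7(7m + 9)).
Since 7m + 9 ≥ 7m for m ≥ 1, this is ≤ 11/(7·7m) = (11/49)/m.
So |(5m + 8)/(7m + 9) − (5/7)| < eps whenever m > (11/49)/eps.
Take M = (11/49)/eps. If m > M then |(5m + 8)/(7m + 9) − (5/7)| ≤ (11/49)/m < eps.

M = (11/49)/eps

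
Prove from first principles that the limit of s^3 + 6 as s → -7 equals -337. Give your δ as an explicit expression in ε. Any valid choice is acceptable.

Suppose ε > 0. We want δ > 0 such that 0 < |s + 7| < δ implies |(s^3 + 6) + 337| < ε.
(s^3 + 6) + 337 = s^3 + 343 = (s + 7)(s^2 - 7s + 49).
So |(s^3 + 6) + 337| = |s + 7|·|s^2 - 7s + 49|.
Assume first that |s + 7| < 1, so |s| < 8. Then |s^2 - 7s + 49| ≤ 8^2 + 7·8 + 49 = 169.
Hence |(s^3 + 6) + 337| ≤ 169|s + 7| < ε provided |s + 7| < ε/169.
Choosing δ = min(1, ε/169) ensures both conditions, hence |(s^3 + 6) + 337| < ε.

δ = min(1, ε/169)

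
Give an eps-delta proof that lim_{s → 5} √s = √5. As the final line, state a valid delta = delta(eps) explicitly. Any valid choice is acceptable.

Let eps > 0. We want delta > 0 such that 0 < |s − 5| < delta implies |√s − √5| < eps.
Rationalise: √s − √5 = (s − 5)/(√s + √5), so |√s − √5| = |s − 5|/(√s + √5).
Restrict delta ≤ 5 so that |s − 5| < 5 forces s > 0, and then √s + √5 > √5.
Hence |√s − √5| < |s − 5|/√5, which is < eps once |s − 5| < √5·eps.
Take delta = min(5, √5·eps). If 0 < |s − 5| < delta then s > 0 and |√s − √5| < |s − 5|/√5 < eps.

delta = min(5, √5·eps)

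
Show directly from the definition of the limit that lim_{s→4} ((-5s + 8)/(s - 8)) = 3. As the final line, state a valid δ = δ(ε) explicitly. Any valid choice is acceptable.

Let ε > 0. We want δ > 0 with 0 < |s − 4| < δ ⇒ |(-5s + 8)/(s - 8) − 3| < ε.
Combining over a common denominator, (-5s + 8)/(s - 8) − 3 = [(-5s + 8)·(-4) − (-12)·(s - 8)] / [(-4)·(s - 8)] = 32(s − 4) / ((-4)(s - 8)).
So |(-5s + 8)/(s - 8) − 3| = 32|s − 4| / (4·|s − 8|).
Restrict δ ≤ 2. Then |s − 4| < 2 gives |s − 8| = |(s − 4) + (-4)| ≥ 4 − 2 = 2.
Hence |(-5s + 8)/(s - 8) − 3| < 32|s − 4|/(4·2) = 4|s − 4|, which is < ε once |s − 4| < (1/4)ε.
Take δ = min(2, (1/4)ε). Then 0 < |s − 4| < δ forces both bounds, so |(-5s + 8)/(s - 8) − 3| < ε.

δ = min(2, (1/4)ε)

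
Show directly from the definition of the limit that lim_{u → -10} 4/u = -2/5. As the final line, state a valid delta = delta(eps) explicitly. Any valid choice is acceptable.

Let eps > 0. We seek delta > 0 such that 0 < |u + 10| < delta implies |4/u + 2/5| < eps.
|4/u + 2/5| = 4·|-10 − u|/(10·|u|) = 4|u + 10|/(10|u|).
Restrict delta ≤ 5. Then |u + 10| < 5 gives |u| > 5, so 10|u| > 50.
Then |4/u + 2/5| < 4|u + 10|/50, which is < eps when |u + 10| < (25/2)eps.
Take delta = min(5, (25/2)eps). Then 0 < |u + 10| < delta gives both |u + 10| < 5 and |u + 10| < (25/2)eps, so |4/u + 2/5| < eps.

delta = min(5, (25/2)eps)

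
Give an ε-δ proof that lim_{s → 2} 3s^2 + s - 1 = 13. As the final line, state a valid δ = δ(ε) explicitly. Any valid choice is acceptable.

δ = min(2, ε/19)

Fix ε > 0. We want δ > 0 such that 0 < |s − 2| < δ implies |(3s^2 + s - 1) − 13| < ε.
(3s^2 + s - 1) − 13 = 3s^2 + s - 14 = (s − 2)(3s + 7).
So |(3s^2 + s - 1) − 13| = |s − 2|·|3s + 7|.
Require δ ≤ 2. Then |s − 2| < 2 gives |s| < 4, and by the triangle inequality |3s + 7| ≤ 3·4 + 7 = 19.
Hence |(3s^2 + s - 1) − 13| ≤ 19|s − 2| < ε provided |s − 2| < ε/19.
Choosing δ = min(2, ε/19) ensures both conditions, hence |(3s^2 + s - 1) − 13| < ε.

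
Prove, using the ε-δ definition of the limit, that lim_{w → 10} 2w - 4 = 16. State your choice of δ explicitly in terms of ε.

δ = ε/2

Fix ε > 0. We need δ > 0 so that 0 < |w − 10| < δ implies |(2w - 4) − 16| < ε.
Since (2w - 4) − 16 = 2(w − 10), we have |(2w - 4) − 16| = 2|w − 10|.
So 2|w − 10| < ε exactly when |w − 10| < ε/2.
Choosing δ = ε/2 gives |(2w - 4) − 16| = 2|w − 10| < ε whenever |w − 10| < δ.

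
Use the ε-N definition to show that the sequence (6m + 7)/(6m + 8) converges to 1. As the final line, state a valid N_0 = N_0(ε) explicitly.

Suppose ε > 0. For m ≥ 1, |(6m + 7)/(6m + 8) − 1| = |-6|/(6(6m + 8)) = 6/(6(6m + 8)).
Since 6m + 8 ≥ 6m for m ≥ 1, this is ≤ 6/(6·6m) = (1/6)/m.
So |(6m + 7)/(6m + 8) − 1| < ε whenever m > (1/6)/ε.
Take N_0 = (1/6)/ε. If m > N_0 then |(6m + 7)/(6m + 8) − 1| ≤ (1/6)/m < ε.

N_0 = (1/6)/ε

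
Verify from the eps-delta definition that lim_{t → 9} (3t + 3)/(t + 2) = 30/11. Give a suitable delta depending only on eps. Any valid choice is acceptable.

Suppose eps > 0. We want delta > 0 with 0 < |t − 9| < delta ⇒ |(3t + 3)/(t + 2) − (30/11)| < eps.
Combining over a common denominator, (3t + 3)/(t + 2) − (30/11) = [(3t + 3)·11 − 30·(t + 2)] / [11·(t + 2)] = 3(t − 9) / (11(t + 2)).
So |(3t + 3)/(t + 2) − (30/11)| = 3|t − 9| / (11·|t + 2|).
Restrict delta ≤ 11/2. Then |t − 9| < 11/2 gives |t + 2| = |(t − 9) + 11| ≥ 11 − 11/2 = 11/2.
Hence |(3t + 3)/(t + 2) − (30/11)| < 3|t − 9|/(11·(11/2)) = (6/121)|t − 9|, which is < eps once |t − 9| < (121/6)eps.
Take delta = min(11/2, (121/6)eps). Then 0 < |t − 9| < delta forces both bounds, so |(3t + 3)/(t + 2) − (30/11)| < eps.

delta = min(11/2, (121/6)eps)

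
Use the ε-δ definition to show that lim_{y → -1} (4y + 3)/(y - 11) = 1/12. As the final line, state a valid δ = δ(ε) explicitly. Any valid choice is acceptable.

Let ε > 0. We want δ > 0 with 0 < |y + 1| < δ ⇒ |(4y + 3)/(y - 11) − (1/12)| < ε.
Combining over a common denominator, (4y + 3)/(y - 11) − (1/12) = [(4y + 3)·(-12) − (-1)·(y - 11)] / [(-12)·(y - 11)] = -47(y + 1) / ((-12)(y - 11)).
So |(4y + 3)/(y - 11) − (1/12)| = 47|y + 1| / (12·|y − 11|).
Require δ ≤ 6, so |y − 11| ≥ |-12| − |y + 1| > 12 − 6 = 6.
Hence |(4y + 3)/(y - 11) − (1/12)| < 47|y + 1|/(12·6) = (47/72)|y + 1|, which is < ε once |y + 1| < (72/47)ε.
Take δ = min(6, (72/47)ε). Then 0 < |y + 1| < δ forces both bounds, so |(4y + 3)/(y - 11) − (1/12)| < ε.

δ = min(6, (72/47)ε)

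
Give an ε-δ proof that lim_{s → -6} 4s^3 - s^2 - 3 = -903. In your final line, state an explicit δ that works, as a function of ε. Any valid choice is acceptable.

Let ε > 0. We want δ > 0 such that 0 < |s + 6| < δ implies |(4s^3 - s^2 - 3) + 903| < ε.
(4s^3 - s^2 - 3) + 903 = 4s^3 - s^2 + 900 = (s + 6)(4s^2 - 25s + 150).
So |(4s^3 - s^2 - 3) + 903| = |s + 6|·|4s^2 - 25s + 150|.
Assume first that |s + 6| < 1, so |s| < 7. Then |4s^2 - 25s + 150| ≤ 4·7^2 + 25·7 + 150 = 521.
Hence |(4s^3 - s^2 - 3) + 903| ≤ 521|s + 6| < ε provided |s + 6| < ε/521.
Take δ = min(1, ε/521). Then 0 < |s + 6| < δ gives both |s + 6| < 1 and |s + 6| < ε/521, so |(4s^3 - s^2 - 3) + 903| < ε.

δ = min(1, ε/521)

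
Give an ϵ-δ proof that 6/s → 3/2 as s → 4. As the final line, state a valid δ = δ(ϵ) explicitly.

Fix ϵ > 0. We seek δ > 0 such that 0 < |s − 4| < δ implies |6/s − (3/2)| < ϵ.
|6/s − (3/2)| = 6·|4 − s|/(4·|s|) = 6|s − 4|/(4|s|).
Restrict δ ≤ 2. Then |s − 4| < 2 gives |s| > 2, so 4|s| > 8.
Then |6/s − (3/2)| < 6|s − 4|/8, which is < ϵ when |s − 4| < (4/3)ϵ.
Take δ = min(2, (4/3)ϵ). Then 0 < |s − 4| < δ gives both |s − 4| < 2 and |s − 4| < (4/3)ϵ, so |6/s − (3/2)| < ϵ.

δ = min(2, (4/3)ϵ)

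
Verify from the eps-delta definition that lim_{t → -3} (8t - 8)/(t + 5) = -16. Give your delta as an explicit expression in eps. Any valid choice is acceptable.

Fix eps > 0. We want delta > 0 with 0 < |t + 3| < delta ⇒ |(8t - 8)/(t + 5) + 16| < eps.
Combining over a common denominator, (8t - 8)/(t + 5) + 16 = [(8t - 8)·2 − (-32)·(t + 5)] / [2·(t + 5)] = 48(t + 3) / (2(t + 5)).
So |(8t - 8)/(t + 5) + 16| = 48|t + 3| / (2·|t + 5|).
Restrict delta ≤ 1. Then |t + 3| < 1 gives |t + 5| = |(t + 3) + 2| ≥ 2 − 1 = 1.
Hence |(8t - 8)/(t + 5) + 16| < 48|t + 3|/(2·1) = 24|t + 3|, which is < eps once |t + 3| < (1/24)eps.
Take delta = min(1, (1/24)eps). Then 0 < |t + 3| < delta forces both bounds, so |(8t - 8)/(t + 5) + 16| < eps.

delta = min(1, (1/24)eps)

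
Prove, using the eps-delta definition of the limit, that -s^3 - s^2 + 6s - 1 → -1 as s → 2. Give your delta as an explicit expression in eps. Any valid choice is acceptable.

delta = min(1, eps/18)

Suppose eps > 0. We want delta > 0 such that 0 < |s − 2| < delta implies |(-s^3 - s^2 + 6s - 1) + 1| < eps.
(-s^3 - s^2 + 6s - 1) + 1 = -s^3 - s^2 + 6s = (s − 2)(-s^2 - 3s).
So |(-s^3 - s^2 + 6s - 1) + 1| = |s − 2|·|-s^2 - 3s|.
Assume first that |s − 2| < 1, so |s| < 3. Then |-s^2 - 3s| ≤ 3^2 + 3·3 = 18.
Hence |(-s^3 - s^2 + 6s - 1) + 1| ≤ 18|s − 2| < eps provided |s − 2| < eps/18.
Choosing delta = min(1, eps/18) ensures both conditions, hence |(-s^3 - s^2 + 6s - 1) + 1| < eps.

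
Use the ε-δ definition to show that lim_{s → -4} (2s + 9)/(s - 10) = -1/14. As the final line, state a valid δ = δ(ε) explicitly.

δ = min(7, (98/29)ε)

Let ε > 0 be given. We want δ > 0 with 0 < |s + 4| < δ ⇒ |(2s + 9)/(s - 10) + 1/14| < ε.
Combining over a common denominator, (2s + 9)/(s - 10) + 1/14 = [(2s + 9)·(-14) − 1·(s - 10)] / [(-14)·(s - 10)] = -29(s + 4) / ((-14)(s - 10)).
So |(2s + 9)/(s - 10) + 1/14| = 29|s + 4| / (14·|s − 10|).
Require δ ≤ 7, so |s − 10| ≥ |-14| − |s + 4| > 14 − 7 = 7.
Hence |(2s + 9)/(s - 10) + 1/14| < 29|s + 4|/(14·7) = (29/98)|s + 4|, which is < ε once |s + 4| < (98/29)ε.
Take δ = min(7, (98/29)ε). Then 0 < |s + 4| < δ forces both bounds, so |(2s + 9)/(s - 10) + 1/14| < ε.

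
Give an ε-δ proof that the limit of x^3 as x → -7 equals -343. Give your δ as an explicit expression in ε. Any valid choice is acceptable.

δ = min(1, ε/169)

Let ε > 0 be given. We seek δ > 0 with 0 < |x + 7| < δ ⇒ |x^3 + 343| < ε.
Factor: x^3 + 343 = (x + 7)(x^2 - 7x + 49), so |x^3 + 343| = |x + 7|·|x^2 - 7x + 49|.
Impose δ ≤ 1 so that |x| < 8; then |x^2 - 7x + 49| ≤ 169.
Hence |x^3 + 343| ≤ 169|x + 7|, which is < ε once |x + 7| < ε/169.
Take δ = min(1, ε/169). If 0 < |x + 7| < δ then both bounds hold and |x^3 + 343| ≤ 169|x + 7| < 169·(ε/169) = ε.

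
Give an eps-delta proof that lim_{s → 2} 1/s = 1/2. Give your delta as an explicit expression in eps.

delta = min(1, 2eps)

Fix eps > 0. We seek delta > 0 such that 0 < |s − 2| < delta implies |1/s − (1/2)| < eps.
|1/s − (1/2)| = |2 − s|/(2·|s|) = |s − 2|/(2|s|).
Require delta ≤ 1 so that |s| > 2 − 1 = 1, hence 2|s| > 2.
Then |1/s − (1/2)| < |s − 2|/2, which is < eps when |s − 2| < 2eps.
Take delta = min(1, 2eps). Then 0 < |s − 2| < delta gives both |s − 2| < 1 and |s − 2| < 2eps, so |1/s − (1/2)| < eps.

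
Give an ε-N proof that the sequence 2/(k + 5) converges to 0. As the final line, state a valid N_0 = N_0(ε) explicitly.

N_0 = 2/ε

Let ε > 0 be given. For k ≥ 1, |2/(k + 5) − 0| = 2/(k + 5) ≤ 2/k.
We need 2/k < ε, i.e. k > 2/ε.
Take N_0 = 2/ε. If k > N_0 then |2/(k + 5)| ≤ 2/k < ε.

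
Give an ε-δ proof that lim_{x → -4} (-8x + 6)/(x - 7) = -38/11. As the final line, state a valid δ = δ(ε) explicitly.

δ = min(11/2, (121/100)ε)

Suppose ε > 0. We want δ > 0 with 0 < |x + 4| < δ ⇒ |(-8x + 6)/(x - 7) + 38/11| < ε.
Combining over a common denominator, (-8x + 6)/(x - 7) + 38/11 = [(-8x + 6)·(-11) − 38·(x - 7)] / [(-11)·(x - 7)] = 50(x + 4) / ((-11)(x - 7)).
So |(-8x + 6)/(x - 7) + 38/11| = 50|x + 4| / (11·|x − 7|).
Require δ ≤ 11/2, so |x − 7| ≥ |-11| − |x + 4| > 11 − 11/2 = 11/2.
Hence |(-8x + 6)/(x - 7) + 38/11| < 50|x + 4|/(11·(11/2)) = (100/121)|x + 4|, which is < ε once |x + 4| < (121/100)ε.
Take δ = min(11/2, (121/100)ε). Then 0 < |x + 4| < δ forces both bounds, so |(-8x + 6)/(x - 7) + 38/11| < ε.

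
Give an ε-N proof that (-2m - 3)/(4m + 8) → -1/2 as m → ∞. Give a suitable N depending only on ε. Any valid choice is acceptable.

Suppose ε > 0. For m ≥ 1, |(-2m - 3)/(4m + 8) + 1/2| = |4|/(4(4m + 8)) = 4/(4(4m + 8)).
Since 4m + 8 ≥ 4m for m ≥ 1, this is ≤ 4/(4·4m) = (1/4)/m.
So |(-2m - 3)/(4m + 8) + 1/2| < ε whenever m > (1/4)/ε.
Take N = (1/4)/ε. If m > N then |(-2m - 3)/(4m + 8) + 1/2| ≤ (1/4)/m < ε.

N = (1/4)/ε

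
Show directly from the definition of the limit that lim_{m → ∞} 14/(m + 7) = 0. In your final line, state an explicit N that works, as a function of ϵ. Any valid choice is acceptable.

N = 14/ϵ

Suppose ϵ > 0. For m ≥ 1, |14/(m + 7) − 0| = 14/(m + 7) ≤ 14/m.
We need 14/m < ϵ, i.e. m > 14/ϵ.
Take N = 14/ϵ. If m > N then |14/(m + 7)| ≤ 14/m < ϵ.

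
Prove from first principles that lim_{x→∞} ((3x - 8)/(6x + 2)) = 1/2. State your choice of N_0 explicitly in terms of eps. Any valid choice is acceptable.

N_0 = (3/2)/eps

Let eps > 0 be given. We seek N_0 > 0 such that x > N_0 implies |(3x - 8)/(6x + 2) − (1/2)| < eps.
(3x - 8)/(6x + 2) − (1/2) = (6(3x - 8) − 3(6x + 2)) / (6(6x + 2)) = -54/(6(6x + 2)).
For x > 0 we have 6x + 2 > 6x, so |(3x - 8)/(6x + 2) − (1/2)| = 54/(6(6x + 2)) < 54/(6·6x) = (3/2)/x.
Thus |(3x - 8)/(6x + 2) − (1/2)| < eps whenever x > (3/2)/eps.
Take N_0 = (3/2)/eps. If x > N_0 then |(3x - 8)/(6x + 2) − (1/2)| < (3/2)/x < eps.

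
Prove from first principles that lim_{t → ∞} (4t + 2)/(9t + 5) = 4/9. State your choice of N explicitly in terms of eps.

N = (2/81)/eps

Fix eps > 0. We seek N > 0 such that t > N implies |(4t + 2)/(9t + 5) − (4/9)| < eps.
(4t + 2)/(9t + 5) − (4/9) = (9(4t + 2) − 4(9t + 5)) / (9(9t + 5)) = -2/(9(9t + 5)).
For t > 0 we have 9t + 5 > 9t, so |(4t + 2)/(9t + 5) − (4/9)| = 2/(9(9t + 5)) < 2/(9·9t) = (2/81)/t.
Thus |(4t + 2)/(9t + 5) − (4/9)| < eps whenever t > (2/81)/eps.
Take N = (2/81)/eps. If t > N then |(4t + 2)/(9t + 5) − (4/9)| < (2/81)/t < eps.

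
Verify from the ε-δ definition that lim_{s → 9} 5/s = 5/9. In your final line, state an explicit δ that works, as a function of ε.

δ = min(9/2, (81/10)ε)

Let ε > 0 be given. We seek δ > 0 such that 0 < |s − 9| < δ implies |5/s − (5/9)| < ε.
|5/s − (5/9)| = 5·|9 − s|/(9·|s|) = 5|s − 9|/(9|s|).
Restrict δ ≤ 9/2. Then |s − 9| < 9/2 gives |s| > 9/2, so 9|s| > 81/2.
Then |5/s − (5/9)| < 5|s − 9|/(81/2), which is < ε when |s − 9| < (81/10)ε.
Take δ = min(9/2, (81/10)ε). Then 0 < |s − 9| < δ gives both |s − 9| < 9/2 and |s − 9| < (81/10)ε, so |5/s − (5/9)| < ε.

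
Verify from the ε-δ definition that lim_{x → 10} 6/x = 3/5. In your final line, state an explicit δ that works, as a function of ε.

Suppose ε > 0. We seek δ > 0 such that 0 < |x − 10| < δ implies |6/x − (3/5)| < ε.
|6/x − (3/5)| = 6·|10 − x|/(10·|x|) = 6|x − 10|/(10|x|).
Restrict δ ≤ 5. Then |x − 10| < 5 gives |x| > 5, so 10|x| > 50.
Then |6/x − (3/5)| < 6|x − 10|/50, which is < ε when |x − 10| < (25/3)ε.
Take δ = min(5, (25/3)ε). Then 0 < |x − 10| < δ gives both |x − 10| < 5 and |x − 10| < (25/3)ε, so |6/x − (3/5)| < ε.

δ = min(5, (25/3)ε)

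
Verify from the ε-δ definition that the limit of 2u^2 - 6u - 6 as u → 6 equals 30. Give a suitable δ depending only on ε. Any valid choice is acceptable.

δ = min(1, ε/20)

Let ε > 0 be given. We want δ > 0 such that 0 < |u − 6| < δ implies |(2u^2 - 6u - 6) − 30| < ε.
(2u^2 - 6u - 6) − 30 = 2u^2 - 6u - 36 = (u − 6)(2u + 6).
So |(2u^2 - 6u - 6) − 30| = |u − 6|·|2u + 6|.
Assume first that |u − 6| < 1, so |u| < 7. Then |2u + 6| ≤ 2·7 + 6 = 20.
Hence |(2u^2 - 6u - 6) − 30| ≤ 20|u − 6| < ε provided |u − 6| < ε/20.
Choosing δ = min(1, ε/20) ensures both conditions, hence |(2u^2 - 6u - 6) − 30| < ε.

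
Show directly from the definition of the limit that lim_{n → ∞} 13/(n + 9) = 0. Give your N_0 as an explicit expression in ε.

N_0 = 13/ε

Suppose ε > 0. For n ≥ 1, |13/(n + 9) − 0| = 13/(n + 9) ≤ 13/n.
We need 13/n < ε, i.e. n > 13/ε.
Take N_0 = 13/ε. If n > N_0 then |13/(n + 9)| ≤ 13/n < ε.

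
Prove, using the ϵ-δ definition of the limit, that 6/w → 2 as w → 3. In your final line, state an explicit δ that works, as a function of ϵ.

δ = min(3/2, (3/4)ϵ)

Let ϵ > 0. We seek δ > 0 such that 0 < |w − 3| < δ implies |6/w − 2| < ϵ.
|6/w − 2| = 6·|3 − w|/(3·|w|) = 6|w − 3|/(3|w|).
Restrict δ ≤ 3/2. Then |w − 3| < 3/2 gives |w| > 3/2, so 3|w| > 9/2.
Then |6/w − 2| < 6|w − 3|/(9/2), which is < ϵ when |w − 3| < (3/4)ϵ.
Take δ = min(3/2, (3/4)ϵ). Then 0 < |w − 3| < δ gives both |w − 3| < 3/2 and |w − 3| < (3/4)ϵ, so |6/w − 2| < ϵ.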